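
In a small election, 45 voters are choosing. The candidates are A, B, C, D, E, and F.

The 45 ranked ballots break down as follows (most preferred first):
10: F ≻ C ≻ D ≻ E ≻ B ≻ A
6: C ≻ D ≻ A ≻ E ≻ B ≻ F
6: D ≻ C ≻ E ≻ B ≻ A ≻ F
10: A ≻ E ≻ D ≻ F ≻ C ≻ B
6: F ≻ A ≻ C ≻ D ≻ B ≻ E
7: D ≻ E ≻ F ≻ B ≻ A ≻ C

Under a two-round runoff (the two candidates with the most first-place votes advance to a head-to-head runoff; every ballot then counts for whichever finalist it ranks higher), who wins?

Round 1 first-place votes: A 10, B 0, C 6, D 13, E 0, F 16. F and D advance.
Runoff: F is ranked above D on 16 ballots, D above F on 29.

D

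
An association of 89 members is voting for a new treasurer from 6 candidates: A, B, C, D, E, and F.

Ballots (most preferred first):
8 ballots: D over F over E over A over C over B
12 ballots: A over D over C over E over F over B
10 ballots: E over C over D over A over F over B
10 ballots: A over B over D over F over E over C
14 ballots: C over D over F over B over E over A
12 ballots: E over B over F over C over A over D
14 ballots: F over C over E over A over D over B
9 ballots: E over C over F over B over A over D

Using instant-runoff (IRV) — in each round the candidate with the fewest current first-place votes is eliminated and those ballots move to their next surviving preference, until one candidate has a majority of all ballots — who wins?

Round 1: A 22, B 0, C 14, D 8, E 31, F 14. B eliminated.
Round 2: A 22, C 14, D 8, E 31, F 14. D eliminated.
Round 3: A 22, C 14, E 31, F 22. C eliminated.
Round 4: A 22, E 31, F 36. A eliminated.
Round 5: E 43, F 46. F has a majority (≥45).

F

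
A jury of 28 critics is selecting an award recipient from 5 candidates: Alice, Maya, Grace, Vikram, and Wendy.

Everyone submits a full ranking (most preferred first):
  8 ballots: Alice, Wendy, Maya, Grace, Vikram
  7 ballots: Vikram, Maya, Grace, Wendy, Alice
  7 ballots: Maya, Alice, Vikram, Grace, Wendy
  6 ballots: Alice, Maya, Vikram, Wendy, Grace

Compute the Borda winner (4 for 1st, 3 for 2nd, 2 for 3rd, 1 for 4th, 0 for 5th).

Alice: 8×4 + 7×0 + 7×3 + 6×4 = 77
Maya: 8×2 + 7×3 + 7×4 + 6×3 = 83
Grace: 8×1 + 7×2 + 7×1 + 6×0 = 29
Vikram: 8×0 + 7×4 + 7×2 + 6×2 = 54
Wendy: 8×3 + 7×1 + 7×0 + 6×1 = 37

Maya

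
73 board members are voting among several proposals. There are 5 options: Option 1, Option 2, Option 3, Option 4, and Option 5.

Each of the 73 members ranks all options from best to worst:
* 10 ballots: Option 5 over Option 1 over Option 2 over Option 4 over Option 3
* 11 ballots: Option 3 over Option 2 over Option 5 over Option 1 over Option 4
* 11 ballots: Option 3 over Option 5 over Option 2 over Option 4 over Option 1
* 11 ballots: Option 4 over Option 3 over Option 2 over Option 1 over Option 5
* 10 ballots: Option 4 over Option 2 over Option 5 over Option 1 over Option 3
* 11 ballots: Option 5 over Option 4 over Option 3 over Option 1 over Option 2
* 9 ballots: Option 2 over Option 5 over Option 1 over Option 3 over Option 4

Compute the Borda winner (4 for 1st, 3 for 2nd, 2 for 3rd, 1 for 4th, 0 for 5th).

Option 5

Option 1: 10×3 + 11×1 + 11×0 + 11×1 + 10×1 + 11×1 + 9×2 = 91
Option 2: 10×2 + 11×3 + 11×2 + 11×2 + 10×3 + 11×0 + 9×4 = 163
Option 3: 10×0 + 11×4 + 11×4 + 11×3 + 10×0 + 11×2 + 9×1 = 152
Option 4: 10×1 + 11×0 + 11×1 + 11×4 + 10×4 + 11×3 + 9×0 = 138
Option 5: 10×4 + 11×2 + 11×3 + 11×0 + 10×2 + 11×4 + 9×3 = 186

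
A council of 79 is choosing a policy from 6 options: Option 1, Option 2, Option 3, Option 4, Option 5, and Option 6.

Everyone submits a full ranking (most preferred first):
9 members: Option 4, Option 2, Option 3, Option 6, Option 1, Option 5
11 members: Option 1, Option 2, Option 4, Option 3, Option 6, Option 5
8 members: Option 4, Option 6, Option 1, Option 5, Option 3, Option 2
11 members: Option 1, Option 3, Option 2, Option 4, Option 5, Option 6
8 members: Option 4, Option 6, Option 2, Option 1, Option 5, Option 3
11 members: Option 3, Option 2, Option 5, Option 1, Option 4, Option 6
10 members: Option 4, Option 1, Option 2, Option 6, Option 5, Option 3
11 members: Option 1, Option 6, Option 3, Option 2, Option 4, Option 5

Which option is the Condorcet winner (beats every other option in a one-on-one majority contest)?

Option 1 vs Option 2: 51–28
Option 1 vs Option 3: 59–20
Option 1 vs Option 4: 44–35
Option 1 vs Option 5: 68–11
Option 1 vs Option 6: 54–25
Option 1 beats every other option.

Option 1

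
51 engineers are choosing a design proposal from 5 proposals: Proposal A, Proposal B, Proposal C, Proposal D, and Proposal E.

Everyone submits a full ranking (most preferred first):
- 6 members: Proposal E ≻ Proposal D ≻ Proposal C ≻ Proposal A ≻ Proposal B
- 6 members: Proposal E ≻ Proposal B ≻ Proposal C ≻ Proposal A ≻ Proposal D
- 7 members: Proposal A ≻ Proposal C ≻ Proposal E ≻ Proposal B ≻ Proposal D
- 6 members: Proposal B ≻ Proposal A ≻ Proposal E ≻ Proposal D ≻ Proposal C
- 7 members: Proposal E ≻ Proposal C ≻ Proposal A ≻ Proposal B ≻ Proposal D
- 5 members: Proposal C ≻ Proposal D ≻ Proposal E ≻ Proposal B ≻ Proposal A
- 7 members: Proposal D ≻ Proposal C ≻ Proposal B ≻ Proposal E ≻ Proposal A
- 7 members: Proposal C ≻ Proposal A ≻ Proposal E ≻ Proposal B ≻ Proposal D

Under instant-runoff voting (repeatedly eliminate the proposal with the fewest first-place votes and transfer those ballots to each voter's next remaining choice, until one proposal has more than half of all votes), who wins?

Round 1: Proposal A 7, Proposal B 6, Proposal C 12, Proposal D 7, Proposal E 19. Proposal B eliminated.
Round 2: Proposal A 13, Proposal C 12, Proposal D 7, Proposal E 19. Proposal D eliminated.
Round 3: Proposal A 13, Proposal C 19, Proposal E 19. Proposal A eliminated.
Round 4: Proposal C 26, Proposal E 25. Proposal C has a majority (≥26).

Proposal C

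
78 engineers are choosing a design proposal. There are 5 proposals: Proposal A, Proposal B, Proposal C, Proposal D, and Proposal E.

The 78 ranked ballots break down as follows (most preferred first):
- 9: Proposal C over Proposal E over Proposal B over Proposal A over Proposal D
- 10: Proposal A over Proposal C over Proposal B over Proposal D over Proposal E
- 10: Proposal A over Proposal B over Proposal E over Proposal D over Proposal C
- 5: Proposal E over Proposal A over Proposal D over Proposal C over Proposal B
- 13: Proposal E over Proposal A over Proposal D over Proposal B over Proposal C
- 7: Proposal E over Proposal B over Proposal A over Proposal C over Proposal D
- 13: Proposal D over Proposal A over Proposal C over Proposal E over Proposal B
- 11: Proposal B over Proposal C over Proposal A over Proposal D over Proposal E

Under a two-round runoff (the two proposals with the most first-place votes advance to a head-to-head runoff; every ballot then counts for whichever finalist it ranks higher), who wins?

Round 1 first-place votes: Proposal A 20, Proposal B 11, Proposal C 9, Proposal D 13, Proposal E 25. Proposal E and Proposal A advance.
Runoff: Proposal E is ranked above Proposal A on 34 ballots, Proposal A above Proposal E on 44.

Proposal A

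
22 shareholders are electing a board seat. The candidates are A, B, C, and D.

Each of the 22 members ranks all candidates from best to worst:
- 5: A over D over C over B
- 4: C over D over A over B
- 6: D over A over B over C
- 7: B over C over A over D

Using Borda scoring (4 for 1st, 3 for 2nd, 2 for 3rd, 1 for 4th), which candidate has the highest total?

A

A: 5×4 + 4×2 + 6×3 + 7×2 = 60
B: 5×1 + 4×1 + 6×2 + 7×4 = 49
C: 5×2 + 4×4 + 6×1 + 7×3 = 53
D: 5×3 + 4×3 + 6×4 + 7×1 = 58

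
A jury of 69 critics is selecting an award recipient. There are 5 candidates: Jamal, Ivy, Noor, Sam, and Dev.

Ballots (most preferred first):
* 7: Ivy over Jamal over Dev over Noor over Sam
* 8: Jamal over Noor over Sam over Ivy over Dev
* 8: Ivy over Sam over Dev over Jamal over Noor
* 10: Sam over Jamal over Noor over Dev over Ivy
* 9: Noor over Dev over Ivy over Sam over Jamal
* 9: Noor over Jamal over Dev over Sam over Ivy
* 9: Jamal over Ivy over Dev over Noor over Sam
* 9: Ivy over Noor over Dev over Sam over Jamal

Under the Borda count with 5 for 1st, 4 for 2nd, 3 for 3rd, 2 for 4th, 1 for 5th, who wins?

Jamal: 7×4 + 8×5 + 8×2 + 10×4 + 9×1 + 9×4 + 9×5 + 9×1 = 223
Ivy: 7×5 + 8×2 + 8×5 + 10×1 + 9×3 + 9×1 + 9×4 + 9×5 = 218
Noor: 7×2 + 8×4 + 8×1 + 10×3 + 9×5 + 9×5 + 9×2 + 9×4 = 228
Sam: 7×1 + 8×3 + 8×4 + 10×5 + 9×2 + 9×2 + 9×1 + 9×2 = 176
Dev: 7×3 + 8×1 + 8×3 + 10×2 + 9×4 + 9×3 + 9×3 + 9×3 = 190

Noor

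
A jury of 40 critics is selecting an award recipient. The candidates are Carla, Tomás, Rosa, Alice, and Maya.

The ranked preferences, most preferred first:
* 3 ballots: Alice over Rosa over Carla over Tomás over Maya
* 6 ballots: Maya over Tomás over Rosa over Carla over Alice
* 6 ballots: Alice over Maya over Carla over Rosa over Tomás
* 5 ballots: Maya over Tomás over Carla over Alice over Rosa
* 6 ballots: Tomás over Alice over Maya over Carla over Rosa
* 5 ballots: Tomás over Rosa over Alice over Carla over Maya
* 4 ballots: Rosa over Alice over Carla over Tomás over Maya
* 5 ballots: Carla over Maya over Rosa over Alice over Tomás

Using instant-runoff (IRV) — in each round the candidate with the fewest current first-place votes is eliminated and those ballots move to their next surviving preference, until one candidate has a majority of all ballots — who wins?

Round 1: Carla 5, Tomás 11, Rosa 4, Alice 9, Maya 11. Rosa eliminated.
Round 2: Carla 5, Tomás 11, Alice 13, Maya 11. Carla eliminated.
Round 3: Tomás 11, Alice 13, Maya 16. Tomás eliminated.
Round 4: Alice 24, Maya 16. Alice has a majority (≥21).

Alice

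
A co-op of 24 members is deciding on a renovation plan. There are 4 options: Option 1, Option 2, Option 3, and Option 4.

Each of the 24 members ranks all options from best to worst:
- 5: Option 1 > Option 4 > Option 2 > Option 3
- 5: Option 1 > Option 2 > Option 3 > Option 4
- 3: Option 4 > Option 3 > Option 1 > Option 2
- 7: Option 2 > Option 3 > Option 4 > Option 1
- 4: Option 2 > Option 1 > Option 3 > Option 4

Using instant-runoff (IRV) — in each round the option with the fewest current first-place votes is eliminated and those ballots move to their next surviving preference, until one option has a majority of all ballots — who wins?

Round 1: Option 1 10, Option 2 11, Option 3 0, Option 4 3. Option 3 eliminated.
Round 2: Option 1 10, Option 2 11, Option 4 3. Option 4 eliminated.
Round 3: Option 1 13, Option 2 11. Option 1 has a majority (≥13).

Option 1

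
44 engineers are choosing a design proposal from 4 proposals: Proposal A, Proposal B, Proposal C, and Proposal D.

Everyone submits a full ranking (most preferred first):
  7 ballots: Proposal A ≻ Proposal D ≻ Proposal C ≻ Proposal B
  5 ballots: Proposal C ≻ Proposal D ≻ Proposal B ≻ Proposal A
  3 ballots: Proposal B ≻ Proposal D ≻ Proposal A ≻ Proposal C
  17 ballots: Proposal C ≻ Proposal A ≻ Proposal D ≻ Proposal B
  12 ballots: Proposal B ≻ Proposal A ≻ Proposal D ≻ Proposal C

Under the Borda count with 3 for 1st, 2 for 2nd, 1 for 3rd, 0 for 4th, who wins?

Proposal A

Proposal A: 7×3 + 5×0 + 3×1 + 17×2 + 12×2 = 82
Proposal B: 7×0 + 5×1 + 3×3 + 17×0 + 12×3 = 50
Proposal C: 7×1 + 5×3 + 3×0 + 17×3 + 12×0 = 73
Proposal D: 7×2 + 5×2 + 3×2 + 17×1 + 12×1 = 59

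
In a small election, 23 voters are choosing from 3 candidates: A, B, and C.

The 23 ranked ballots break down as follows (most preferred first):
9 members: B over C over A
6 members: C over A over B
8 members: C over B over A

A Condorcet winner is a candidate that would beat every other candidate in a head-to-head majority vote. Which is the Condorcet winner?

C

C vs A: 23–0
C vs B: 14–9
C beats every other candidate.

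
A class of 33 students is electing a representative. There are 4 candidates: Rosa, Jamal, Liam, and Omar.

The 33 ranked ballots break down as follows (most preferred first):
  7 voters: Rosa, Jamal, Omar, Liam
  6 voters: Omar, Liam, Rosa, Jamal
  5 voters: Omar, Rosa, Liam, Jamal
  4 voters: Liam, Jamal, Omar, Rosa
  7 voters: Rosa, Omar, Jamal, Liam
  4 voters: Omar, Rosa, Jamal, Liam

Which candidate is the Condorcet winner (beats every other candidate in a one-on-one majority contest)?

Omar

Omar vs Rosa: 19–14
Omar vs Jamal: 22–11
Omar vs Liam: 29–4
Omar beats every other candidate.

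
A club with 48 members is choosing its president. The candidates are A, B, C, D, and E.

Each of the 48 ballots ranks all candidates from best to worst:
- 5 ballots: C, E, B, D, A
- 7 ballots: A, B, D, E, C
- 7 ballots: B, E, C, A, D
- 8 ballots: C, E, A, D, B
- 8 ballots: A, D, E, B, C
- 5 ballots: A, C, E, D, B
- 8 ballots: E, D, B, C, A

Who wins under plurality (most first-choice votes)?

A

First-place votes: A 20, B 7, C 13, D 0, E 8.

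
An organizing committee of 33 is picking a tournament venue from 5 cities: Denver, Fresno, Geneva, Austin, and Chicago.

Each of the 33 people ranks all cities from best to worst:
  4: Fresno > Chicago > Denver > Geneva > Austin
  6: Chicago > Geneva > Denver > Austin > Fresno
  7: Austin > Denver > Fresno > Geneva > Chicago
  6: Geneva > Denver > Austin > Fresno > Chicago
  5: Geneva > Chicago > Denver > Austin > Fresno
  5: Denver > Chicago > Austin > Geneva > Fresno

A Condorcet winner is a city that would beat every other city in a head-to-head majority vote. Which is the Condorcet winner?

Geneva vs Denver: 17–16
Geneva vs Fresno: 22–11
Geneva vs Austin: 21–12
Geneva vs Chicago: 18–15
Geneva beats every other city.

Geneva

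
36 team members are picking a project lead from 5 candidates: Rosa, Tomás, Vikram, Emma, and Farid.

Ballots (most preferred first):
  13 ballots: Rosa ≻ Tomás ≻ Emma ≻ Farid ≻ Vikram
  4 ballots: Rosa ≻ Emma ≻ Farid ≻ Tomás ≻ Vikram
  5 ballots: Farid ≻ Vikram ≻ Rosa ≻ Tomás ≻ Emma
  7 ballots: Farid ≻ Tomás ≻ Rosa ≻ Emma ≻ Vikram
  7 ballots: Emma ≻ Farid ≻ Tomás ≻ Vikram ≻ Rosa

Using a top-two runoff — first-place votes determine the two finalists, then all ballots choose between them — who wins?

Round 1 first-place votes: Rosa 17, Tomás 0, Vikram 0, Emma 7, Farid 12. Rosa and Farid advance.
Runoff: Rosa is ranked above Farid on 17 ballots, Farid above Rosa on 19.

Farid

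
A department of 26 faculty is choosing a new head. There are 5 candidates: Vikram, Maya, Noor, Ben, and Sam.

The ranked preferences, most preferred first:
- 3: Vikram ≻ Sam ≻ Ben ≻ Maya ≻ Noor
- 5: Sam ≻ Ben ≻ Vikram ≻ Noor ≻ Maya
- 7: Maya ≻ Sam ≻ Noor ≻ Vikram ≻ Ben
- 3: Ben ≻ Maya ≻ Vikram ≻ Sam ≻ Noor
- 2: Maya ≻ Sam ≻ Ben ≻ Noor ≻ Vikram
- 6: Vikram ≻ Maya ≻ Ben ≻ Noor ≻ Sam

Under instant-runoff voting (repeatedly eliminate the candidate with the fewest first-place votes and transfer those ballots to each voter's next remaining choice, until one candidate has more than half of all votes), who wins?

Round 1: Vikram 9, Maya 9, Noor 0, Ben 3, Sam 5. Noor eliminated.
Round 2: Vikram 9, Maya 9, Ben 3, Sam 5. Ben eliminated.
Round 3: Vikram 9, Maya 12, Sam 5. Sam eliminated.
Round 4: Vikram 14, Maya 12. Vikram has a majority (≥14).

Vikram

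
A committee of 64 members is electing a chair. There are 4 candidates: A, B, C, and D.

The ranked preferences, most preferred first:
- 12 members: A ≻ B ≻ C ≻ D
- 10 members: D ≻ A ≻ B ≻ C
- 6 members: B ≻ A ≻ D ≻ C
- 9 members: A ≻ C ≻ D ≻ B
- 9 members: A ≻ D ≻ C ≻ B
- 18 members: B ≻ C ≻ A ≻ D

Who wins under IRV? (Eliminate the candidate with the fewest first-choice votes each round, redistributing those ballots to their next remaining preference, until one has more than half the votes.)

Round 1: A 30, B 24, C 0, D 10. C eliminated.
Round 2: A 30, B 24, D 10. D eliminated.
Round 3: A 40, B 24. A has a majority (≥33).

A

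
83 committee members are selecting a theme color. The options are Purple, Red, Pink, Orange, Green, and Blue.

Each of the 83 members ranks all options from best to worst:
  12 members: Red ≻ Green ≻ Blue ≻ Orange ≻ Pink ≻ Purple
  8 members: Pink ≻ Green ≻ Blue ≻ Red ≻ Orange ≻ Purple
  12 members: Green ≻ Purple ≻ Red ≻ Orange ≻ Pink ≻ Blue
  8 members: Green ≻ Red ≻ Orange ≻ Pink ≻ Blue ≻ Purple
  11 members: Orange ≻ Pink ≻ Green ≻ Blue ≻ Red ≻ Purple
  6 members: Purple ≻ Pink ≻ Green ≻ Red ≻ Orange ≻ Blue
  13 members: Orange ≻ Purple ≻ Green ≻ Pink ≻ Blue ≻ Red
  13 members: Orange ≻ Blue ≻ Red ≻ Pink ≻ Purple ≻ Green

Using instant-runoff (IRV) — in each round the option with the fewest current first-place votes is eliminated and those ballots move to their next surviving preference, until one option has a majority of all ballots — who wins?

Green

Round 1: Purple 6, Red 12, Pink 8, Orange 37, Green 20, Blue 0. Blue eliminated.
Round 2: Purple 6, Red 12, Pink 8, Orange 37, Green 20. Purple eliminated.
Round 3: Red 12, Pink 14, Orange 37, Green 20. Red eliminated.
Round 4: Pink 14, Orange 37, Green 32. Pink eliminated.
Round 5: Orange 37, Green 46. Green has a majority (≥42).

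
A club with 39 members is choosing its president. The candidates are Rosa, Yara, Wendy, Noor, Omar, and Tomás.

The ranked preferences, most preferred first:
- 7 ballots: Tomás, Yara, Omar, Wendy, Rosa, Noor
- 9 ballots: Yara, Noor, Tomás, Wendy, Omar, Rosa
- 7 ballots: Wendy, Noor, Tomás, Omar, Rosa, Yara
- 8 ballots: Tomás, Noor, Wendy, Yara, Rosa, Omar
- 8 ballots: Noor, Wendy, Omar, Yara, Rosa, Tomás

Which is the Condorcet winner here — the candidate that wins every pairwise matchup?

Noor

Noor vs Rosa: 32–7
Noor vs Yara: 23–16
Noor vs Wendy: 25–14
Noor vs Omar: 32–7
Noor vs Tomás: 24–15
Noor beats every other candidate.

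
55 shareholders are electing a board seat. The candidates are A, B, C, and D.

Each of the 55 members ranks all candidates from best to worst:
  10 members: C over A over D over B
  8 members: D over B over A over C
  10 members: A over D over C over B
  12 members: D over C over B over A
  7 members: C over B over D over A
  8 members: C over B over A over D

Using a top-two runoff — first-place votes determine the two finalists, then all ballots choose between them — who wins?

Round 1 first-place votes: A 10, B 0, C 25, D 20. C and D advance.
Runoff: C is ranked above D on 25 ballots, D above C on 30.

D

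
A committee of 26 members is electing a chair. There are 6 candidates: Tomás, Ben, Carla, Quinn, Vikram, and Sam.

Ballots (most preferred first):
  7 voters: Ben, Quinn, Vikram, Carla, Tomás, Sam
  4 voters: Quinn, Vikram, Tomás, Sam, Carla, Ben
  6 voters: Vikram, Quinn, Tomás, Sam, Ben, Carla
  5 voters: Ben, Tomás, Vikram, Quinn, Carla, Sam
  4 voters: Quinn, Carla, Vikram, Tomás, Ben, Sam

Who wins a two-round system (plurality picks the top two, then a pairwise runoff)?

Quinn

Round 1 first-place votes: Tomás 0, Ben 12, Carla 0, Quinn 8, Vikram 6, Sam 0. Ben and Quinn advance.
Runoff: Ben is ranked above Quinn on 12 ballots, Quinn above Ben on 14.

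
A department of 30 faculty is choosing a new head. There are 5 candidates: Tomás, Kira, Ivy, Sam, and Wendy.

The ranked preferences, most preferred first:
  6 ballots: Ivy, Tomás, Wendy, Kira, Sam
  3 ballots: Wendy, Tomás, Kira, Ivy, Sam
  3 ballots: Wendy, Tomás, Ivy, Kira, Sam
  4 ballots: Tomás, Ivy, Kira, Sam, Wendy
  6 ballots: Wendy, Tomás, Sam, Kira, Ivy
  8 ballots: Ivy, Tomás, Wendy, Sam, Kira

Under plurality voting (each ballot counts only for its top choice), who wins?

Ivy

First-place votes: Tomás 4, Kira 0, Ivy 14, Sam 0, Wendy 12.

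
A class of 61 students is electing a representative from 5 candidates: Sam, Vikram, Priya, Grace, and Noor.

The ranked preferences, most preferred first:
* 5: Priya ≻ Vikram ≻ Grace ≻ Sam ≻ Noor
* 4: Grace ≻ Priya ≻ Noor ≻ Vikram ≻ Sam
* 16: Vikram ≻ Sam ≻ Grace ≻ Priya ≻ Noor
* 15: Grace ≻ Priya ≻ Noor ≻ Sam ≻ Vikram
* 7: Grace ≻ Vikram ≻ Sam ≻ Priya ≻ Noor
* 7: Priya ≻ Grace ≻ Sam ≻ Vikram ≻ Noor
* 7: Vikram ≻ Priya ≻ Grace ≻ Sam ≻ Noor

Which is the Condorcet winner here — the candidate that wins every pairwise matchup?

Grace vs Sam: 45–16
Grace vs Vikram: 33–28
Grace vs Priya: 42–19
Grace vs Noor: 61–0
Grace beats every other candidate.

Grace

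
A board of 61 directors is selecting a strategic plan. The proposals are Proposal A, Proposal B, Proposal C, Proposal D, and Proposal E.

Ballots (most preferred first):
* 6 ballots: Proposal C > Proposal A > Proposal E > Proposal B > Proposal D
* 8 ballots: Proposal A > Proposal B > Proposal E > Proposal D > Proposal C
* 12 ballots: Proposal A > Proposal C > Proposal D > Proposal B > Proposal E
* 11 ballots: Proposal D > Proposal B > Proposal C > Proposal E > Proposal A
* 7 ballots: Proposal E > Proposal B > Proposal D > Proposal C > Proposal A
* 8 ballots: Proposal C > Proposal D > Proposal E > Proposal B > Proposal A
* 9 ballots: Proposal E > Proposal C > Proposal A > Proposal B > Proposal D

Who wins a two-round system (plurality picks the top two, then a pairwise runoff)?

Proposal E

Round 1 first-place votes: Proposal A 20, Proposal B 0, Proposal C 14, Proposal D 11, Proposal E 16. Proposal A and Proposal E advance.
Runoff: Proposal A is ranked above Proposal E on 26 ballots, Proposal E above Proposal A on 35.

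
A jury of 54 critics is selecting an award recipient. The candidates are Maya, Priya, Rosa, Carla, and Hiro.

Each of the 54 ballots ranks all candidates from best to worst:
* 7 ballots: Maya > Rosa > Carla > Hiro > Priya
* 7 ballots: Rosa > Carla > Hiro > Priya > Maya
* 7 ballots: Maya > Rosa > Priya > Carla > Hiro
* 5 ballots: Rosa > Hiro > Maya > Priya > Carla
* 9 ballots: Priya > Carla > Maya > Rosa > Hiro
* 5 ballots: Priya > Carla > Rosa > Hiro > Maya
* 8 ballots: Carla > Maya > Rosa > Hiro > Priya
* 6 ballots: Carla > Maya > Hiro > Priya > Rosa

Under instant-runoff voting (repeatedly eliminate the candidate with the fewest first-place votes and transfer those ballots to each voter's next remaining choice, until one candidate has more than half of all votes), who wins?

Round 1: Maya 14, Priya 14, Rosa 12, Carla 14, Hiro 0. Hiro eliminated.
Round 2: Maya 14, Priya 14, Rosa 12, Carla 14. Rosa eliminated.
Round 3: Maya 19, Priya 14, Carla 21. Priya eliminated.
Round 4: Maya 19, Carla 35. Carla has a majority (≥28).

Carla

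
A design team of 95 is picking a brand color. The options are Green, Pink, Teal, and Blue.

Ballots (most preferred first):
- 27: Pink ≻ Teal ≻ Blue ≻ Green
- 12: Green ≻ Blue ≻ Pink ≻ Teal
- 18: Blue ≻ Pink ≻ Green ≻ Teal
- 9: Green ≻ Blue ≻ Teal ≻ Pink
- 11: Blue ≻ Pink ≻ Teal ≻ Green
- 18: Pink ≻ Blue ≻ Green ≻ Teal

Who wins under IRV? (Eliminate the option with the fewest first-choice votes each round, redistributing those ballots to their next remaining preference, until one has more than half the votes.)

Blue

Round 1: Green 21, Pink 45, Teal 0, Blue 29. Teal eliminated.
Round 2: Green 21, Pink 45, Blue 29. Green eliminated.
Round 3: Pink 45, Blue 50. Blue has a majority (≥48).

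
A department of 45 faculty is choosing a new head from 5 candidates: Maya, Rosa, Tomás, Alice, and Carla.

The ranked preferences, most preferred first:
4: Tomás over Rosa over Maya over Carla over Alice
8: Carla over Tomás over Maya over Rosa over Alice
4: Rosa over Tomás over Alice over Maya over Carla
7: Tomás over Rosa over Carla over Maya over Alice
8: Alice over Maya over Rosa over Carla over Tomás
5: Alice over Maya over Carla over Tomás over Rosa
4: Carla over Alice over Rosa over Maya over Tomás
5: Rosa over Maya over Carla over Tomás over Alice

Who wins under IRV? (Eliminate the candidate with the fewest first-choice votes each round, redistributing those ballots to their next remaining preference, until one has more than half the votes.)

Carla

Round 1: Maya 0, Rosa 9, Tomás 11, Alice 13, Carla 12. Maya eliminated.
Round 2: Rosa 9, Tomás 11, Alice 13, Carla 12. Rosa eliminated.
Round 3: Tomás 15, Alice 13, Carla 17. Alice eliminated.
Round 4: Tomás 15, Carla 30. Carla has a majority (≥23).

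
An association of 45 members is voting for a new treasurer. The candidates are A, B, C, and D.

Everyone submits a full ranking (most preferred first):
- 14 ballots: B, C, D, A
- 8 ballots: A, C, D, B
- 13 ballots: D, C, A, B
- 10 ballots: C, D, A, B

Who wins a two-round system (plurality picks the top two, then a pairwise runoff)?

D

Round 1 first-place votes: A 8, B 14, C 10, D 13. B and D advance.
Runoff: B is ranked above D on 14 ballots, D above B on 31.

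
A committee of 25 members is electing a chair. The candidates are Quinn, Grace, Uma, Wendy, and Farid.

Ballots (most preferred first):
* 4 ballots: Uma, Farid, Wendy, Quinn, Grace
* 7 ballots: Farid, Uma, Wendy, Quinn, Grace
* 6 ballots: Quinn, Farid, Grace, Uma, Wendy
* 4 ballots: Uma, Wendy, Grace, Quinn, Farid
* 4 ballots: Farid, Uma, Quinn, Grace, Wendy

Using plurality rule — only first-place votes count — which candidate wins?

Farid

First-place votes: Quinn 6, Grace 0, Uma 8, Wendy 0, Farid 11.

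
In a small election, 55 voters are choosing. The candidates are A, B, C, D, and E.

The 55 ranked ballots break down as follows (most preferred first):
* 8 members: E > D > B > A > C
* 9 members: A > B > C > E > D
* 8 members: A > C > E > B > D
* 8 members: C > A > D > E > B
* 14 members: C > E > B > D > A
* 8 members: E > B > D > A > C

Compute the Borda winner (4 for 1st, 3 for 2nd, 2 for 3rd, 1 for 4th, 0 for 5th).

E

A: 8×1 + 9×4 + 8×4 + 8×3 + 14×0 + 8×1 = 108
B: 8×2 + 9×3 + 8×1 + 8×0 + 14×2 + 8×3 = 103
C: 8×0 + 9×2 + 8×3 + 8×4 + 14×4 + 8×0 = 130
D: 8×3 + 9×0 + 8×0 + 8×2 + 14×1 + 8×2 = 70
E: 8×4 + 9×1 + 8×2 + 8×1 + 14×3 + 8×4 = 139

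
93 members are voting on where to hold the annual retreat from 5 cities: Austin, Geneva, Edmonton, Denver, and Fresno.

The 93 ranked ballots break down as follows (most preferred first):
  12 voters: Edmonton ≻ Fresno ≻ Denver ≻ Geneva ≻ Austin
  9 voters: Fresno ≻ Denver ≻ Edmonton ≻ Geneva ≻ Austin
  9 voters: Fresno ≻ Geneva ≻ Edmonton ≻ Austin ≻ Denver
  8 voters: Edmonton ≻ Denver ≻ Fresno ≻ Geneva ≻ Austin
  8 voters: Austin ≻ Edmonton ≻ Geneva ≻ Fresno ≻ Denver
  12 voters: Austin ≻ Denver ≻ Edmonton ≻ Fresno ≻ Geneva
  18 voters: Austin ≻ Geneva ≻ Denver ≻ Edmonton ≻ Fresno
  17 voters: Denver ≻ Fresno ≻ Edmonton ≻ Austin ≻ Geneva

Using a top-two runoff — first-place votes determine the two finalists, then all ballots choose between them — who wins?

Edmonton

Round 1 first-place votes: Austin 38, Geneva 0, Edmonton 20, Denver 17, Fresno 18. Austin and Edmonton advance.
Runoff: Austin is ranked above Edmonton on 38 ballots, Edmonton above Austin on 55.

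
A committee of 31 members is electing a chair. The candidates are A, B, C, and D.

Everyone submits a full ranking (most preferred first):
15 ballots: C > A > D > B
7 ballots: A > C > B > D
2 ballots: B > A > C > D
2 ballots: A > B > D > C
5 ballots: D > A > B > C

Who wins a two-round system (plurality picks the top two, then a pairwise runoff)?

Round 1 first-place votes: A 9, B 2, C 15, D 5. C and A advance.
Runoff: C is ranked above A on 15 ballots, A above C on 16.

A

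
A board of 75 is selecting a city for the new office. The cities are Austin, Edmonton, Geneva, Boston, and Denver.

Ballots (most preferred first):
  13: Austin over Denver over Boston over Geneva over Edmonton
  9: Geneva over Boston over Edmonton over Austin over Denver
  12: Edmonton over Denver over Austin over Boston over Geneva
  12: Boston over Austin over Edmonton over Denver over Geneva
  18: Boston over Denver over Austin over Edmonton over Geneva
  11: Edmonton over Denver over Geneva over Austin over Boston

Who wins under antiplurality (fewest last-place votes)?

Last-place votes: Austin 0, Edmonton 13, Geneva 42, Boston 11, Denver 9.

Austin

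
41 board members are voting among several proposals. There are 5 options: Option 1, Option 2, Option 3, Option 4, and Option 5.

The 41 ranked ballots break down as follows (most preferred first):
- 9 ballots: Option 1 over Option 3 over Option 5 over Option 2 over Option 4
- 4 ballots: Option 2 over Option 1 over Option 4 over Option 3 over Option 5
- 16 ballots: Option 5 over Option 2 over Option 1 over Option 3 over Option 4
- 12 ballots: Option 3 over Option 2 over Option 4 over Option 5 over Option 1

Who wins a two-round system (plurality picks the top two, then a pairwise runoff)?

Round 1 first-place votes: Option 1 9, Option 2 4, Option 3 12, Option 4 0, Option 5 16. Option 5 and Option 3 advance.
Runoff: Option 5 is ranked above Option 3 on 16 ballots, Option 3 above Option 5 on 25.

Option 3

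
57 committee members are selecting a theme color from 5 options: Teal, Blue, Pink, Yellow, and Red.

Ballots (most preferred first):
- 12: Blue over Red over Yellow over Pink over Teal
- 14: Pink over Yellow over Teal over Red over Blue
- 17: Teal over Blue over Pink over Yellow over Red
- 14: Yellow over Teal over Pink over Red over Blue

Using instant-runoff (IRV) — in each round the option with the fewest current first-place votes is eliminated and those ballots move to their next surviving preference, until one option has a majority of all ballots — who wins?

Yellow

Round 1: Teal 17, Blue 12, Pink 14, Yellow 14, Red 0. Red eliminated.
Round 2: Teal 17, Blue 12, Pink 14, Yellow 14. Blue eliminated.
Round 3: Teal 17, Pink 14, Yellow 26. Pink eliminated.
Round 4: Teal 17, Yellow 40. Yellow has a majority (≥29).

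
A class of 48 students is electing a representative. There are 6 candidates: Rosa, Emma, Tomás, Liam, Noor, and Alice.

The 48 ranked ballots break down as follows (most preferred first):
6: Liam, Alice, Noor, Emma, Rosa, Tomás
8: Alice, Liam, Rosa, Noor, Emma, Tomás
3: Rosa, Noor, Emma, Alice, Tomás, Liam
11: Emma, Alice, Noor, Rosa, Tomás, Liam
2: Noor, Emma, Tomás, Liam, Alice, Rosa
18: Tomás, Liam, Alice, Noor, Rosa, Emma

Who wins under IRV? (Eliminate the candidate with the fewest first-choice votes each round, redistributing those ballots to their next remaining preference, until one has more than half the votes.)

Emma

Round 1: Rosa 3, Emma 11, Tomás 18, Liam 6, Noor 2, Alice 8. Noor eliminated.
Round 2: Rosa 3, Emma 13, Tomás 18, Liam 6, Alice 8. Rosa eliminated.
Round 3: Emma 16, Tomás 18, Liam 6, Alice 8. Liam eliminated.
Round 4: Emma 16, Tomás 18, Alice 14. Alice eliminated.
Round 5: Emma 30, Tomás 18. Emma has a majority (≥25).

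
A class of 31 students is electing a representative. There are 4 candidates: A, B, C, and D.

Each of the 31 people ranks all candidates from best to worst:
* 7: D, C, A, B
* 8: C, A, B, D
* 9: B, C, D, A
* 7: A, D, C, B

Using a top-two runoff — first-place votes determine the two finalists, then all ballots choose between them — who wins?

C

Round 1 first-place votes: A 7, B 9, C 8, D 7. B and C advance.
Runoff: B is ranked above C on 9 ballots, C above B on 22.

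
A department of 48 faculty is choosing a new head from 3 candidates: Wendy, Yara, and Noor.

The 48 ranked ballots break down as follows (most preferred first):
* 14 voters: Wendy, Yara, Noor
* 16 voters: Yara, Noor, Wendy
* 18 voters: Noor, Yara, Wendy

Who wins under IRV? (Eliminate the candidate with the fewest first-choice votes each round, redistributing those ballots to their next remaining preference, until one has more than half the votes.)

Yara

Round 1: Wendy 14, Yara 16, Noor 18. Wendy eliminated.
Round 2: Yara 30, Noor 18. Yara has a majority (≥25).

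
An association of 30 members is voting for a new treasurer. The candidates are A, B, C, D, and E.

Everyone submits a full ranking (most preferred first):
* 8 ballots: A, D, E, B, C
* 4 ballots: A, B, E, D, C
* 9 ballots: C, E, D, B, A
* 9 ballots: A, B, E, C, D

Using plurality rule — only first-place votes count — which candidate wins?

A

First-place votes: A 21, B 0, C 9, D 0, E 0.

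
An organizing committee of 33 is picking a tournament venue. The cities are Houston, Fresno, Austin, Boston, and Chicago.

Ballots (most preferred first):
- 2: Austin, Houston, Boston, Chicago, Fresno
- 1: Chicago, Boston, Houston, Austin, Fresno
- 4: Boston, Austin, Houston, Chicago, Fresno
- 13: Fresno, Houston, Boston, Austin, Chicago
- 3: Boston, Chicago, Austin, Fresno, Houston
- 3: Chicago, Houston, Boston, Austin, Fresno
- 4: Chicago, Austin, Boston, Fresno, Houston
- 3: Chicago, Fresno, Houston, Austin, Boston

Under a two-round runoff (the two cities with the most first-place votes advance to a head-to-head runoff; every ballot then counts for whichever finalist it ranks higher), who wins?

Chicago

Round 1 first-place votes: Houston 0, Fresno 13, Austin 2, Boston 7, Chicago 11. Fresno and Chicago advance.
Runoff: Fresno is ranked above Chicago on 13 ballots, Chicago above Fresno on 20.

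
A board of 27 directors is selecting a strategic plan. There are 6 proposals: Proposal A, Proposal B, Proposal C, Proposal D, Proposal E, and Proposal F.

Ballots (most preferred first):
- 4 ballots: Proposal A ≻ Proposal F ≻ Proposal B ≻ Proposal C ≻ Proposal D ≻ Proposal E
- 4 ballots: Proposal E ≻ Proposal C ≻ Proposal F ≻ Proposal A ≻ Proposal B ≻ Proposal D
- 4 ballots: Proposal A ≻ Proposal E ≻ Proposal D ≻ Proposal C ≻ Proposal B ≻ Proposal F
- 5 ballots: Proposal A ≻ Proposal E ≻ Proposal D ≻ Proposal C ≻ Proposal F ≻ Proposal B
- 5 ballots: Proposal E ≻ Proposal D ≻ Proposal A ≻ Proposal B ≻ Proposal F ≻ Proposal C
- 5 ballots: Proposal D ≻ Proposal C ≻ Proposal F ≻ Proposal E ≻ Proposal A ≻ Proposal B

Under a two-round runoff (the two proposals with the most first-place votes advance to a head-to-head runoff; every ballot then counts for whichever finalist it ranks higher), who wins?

Proposal E

Round 1 first-place votes: Proposal A 13, Proposal B 0, Proposal C 0, Proposal D 5, Proposal E 9, Proposal F 0. Proposal A and Proposal E advance.
Runoff: Proposal A is ranked above Proposal E on 13 ballots, Proposal E above Proposal A on 14.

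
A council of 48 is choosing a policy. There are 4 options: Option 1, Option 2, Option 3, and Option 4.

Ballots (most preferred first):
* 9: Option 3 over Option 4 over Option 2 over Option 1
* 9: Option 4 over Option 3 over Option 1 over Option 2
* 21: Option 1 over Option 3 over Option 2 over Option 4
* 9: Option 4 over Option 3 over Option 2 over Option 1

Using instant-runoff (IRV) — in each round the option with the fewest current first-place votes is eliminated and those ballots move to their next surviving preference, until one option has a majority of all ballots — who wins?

Option 4

Round 1: Option 1 21, Option 2 0, Option 3 9, Option 4 18. Option 2 eliminated.
Round 2: Option 1 21, Option 3 9, Option 4 18. Option 3 eliminated.
Round 3: Option 1 21, Option 4 27. Option 4 has a majority (≥25).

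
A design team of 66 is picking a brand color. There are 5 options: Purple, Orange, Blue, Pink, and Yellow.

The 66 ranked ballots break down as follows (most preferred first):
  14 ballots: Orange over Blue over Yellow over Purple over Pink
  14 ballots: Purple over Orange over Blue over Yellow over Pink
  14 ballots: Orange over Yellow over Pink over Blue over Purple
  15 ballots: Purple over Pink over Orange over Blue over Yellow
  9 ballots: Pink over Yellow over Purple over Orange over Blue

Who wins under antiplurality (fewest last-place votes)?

Orange

Last-place votes: Purple 14, Orange 0, Blue 9, Pink 28, Yellow 15.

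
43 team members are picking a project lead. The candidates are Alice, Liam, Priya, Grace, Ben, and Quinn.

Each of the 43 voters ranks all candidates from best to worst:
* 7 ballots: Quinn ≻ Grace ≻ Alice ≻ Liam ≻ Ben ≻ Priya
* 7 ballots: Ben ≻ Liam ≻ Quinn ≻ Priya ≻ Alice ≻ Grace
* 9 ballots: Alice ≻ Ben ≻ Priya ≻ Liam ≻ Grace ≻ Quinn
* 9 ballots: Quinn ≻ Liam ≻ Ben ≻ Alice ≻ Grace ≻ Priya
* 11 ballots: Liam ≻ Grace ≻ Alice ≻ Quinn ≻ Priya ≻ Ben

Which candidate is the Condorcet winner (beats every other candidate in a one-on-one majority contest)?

Liam

Liam vs Alice: 27–16
Liam vs Priya: 34–9
Liam vs Grace: 36–7
Liam vs Ben: 27–16
Liam vs Quinn: 27–16
Liam beats every other candidate.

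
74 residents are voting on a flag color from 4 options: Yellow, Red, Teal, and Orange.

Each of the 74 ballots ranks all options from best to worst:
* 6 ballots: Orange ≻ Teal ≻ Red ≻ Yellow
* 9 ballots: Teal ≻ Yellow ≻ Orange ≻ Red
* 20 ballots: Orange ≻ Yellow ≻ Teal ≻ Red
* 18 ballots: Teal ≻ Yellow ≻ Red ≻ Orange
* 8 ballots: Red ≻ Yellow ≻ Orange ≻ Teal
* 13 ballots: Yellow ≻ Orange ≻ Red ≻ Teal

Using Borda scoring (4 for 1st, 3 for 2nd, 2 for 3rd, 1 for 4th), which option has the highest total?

Yellow: 6×1 + 9×3 + 20×3 + 18×3 + 8×3 + 13×4 = 223
Red: 6×2 + 9×1 + 20×1 + 18×2 + 8×4 + 13×2 = 135
Teal: 6×3 + 9×4 + 20×2 + 18×4 + 8×1 + 13×1 = 187
Orange: 6×4 + 9×2 + 20×4 + 18×1 + 8×2 + 13×3 = 195

Yellow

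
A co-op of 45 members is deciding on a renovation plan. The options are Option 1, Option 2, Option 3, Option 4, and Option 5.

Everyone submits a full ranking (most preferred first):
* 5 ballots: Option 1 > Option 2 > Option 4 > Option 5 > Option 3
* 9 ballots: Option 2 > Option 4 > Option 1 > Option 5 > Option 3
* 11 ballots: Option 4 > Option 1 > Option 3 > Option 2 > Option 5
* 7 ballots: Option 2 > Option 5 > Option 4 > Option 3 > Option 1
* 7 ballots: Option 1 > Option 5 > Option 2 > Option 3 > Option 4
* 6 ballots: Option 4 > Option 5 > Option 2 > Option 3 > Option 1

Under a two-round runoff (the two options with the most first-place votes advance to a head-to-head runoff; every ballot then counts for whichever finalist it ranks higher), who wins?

Option 2

Round 1 first-place votes: Option 1 12, Option 2 16, Option 3 0, Option 4 17, Option 5 0. Option 4 and Option 2 advance.
Runoff: Option 4 is ranked above Option 2 on 17 ballots, Option 2 above Option 4 on 28.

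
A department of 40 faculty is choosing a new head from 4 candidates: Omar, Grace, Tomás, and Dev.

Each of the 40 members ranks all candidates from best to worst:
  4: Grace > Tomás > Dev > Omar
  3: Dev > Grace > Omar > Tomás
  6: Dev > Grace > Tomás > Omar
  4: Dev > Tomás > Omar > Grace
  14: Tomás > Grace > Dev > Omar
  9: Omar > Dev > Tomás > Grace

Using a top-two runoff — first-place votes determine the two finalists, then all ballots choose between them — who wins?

Round 1 first-place votes: Omar 9, Grace 4, Tomás 14, Dev 13. Tomás and Dev advance.
Runoff: Tomás is ranked above Dev on 18 ballots, Dev above Tomás on 22.

Dev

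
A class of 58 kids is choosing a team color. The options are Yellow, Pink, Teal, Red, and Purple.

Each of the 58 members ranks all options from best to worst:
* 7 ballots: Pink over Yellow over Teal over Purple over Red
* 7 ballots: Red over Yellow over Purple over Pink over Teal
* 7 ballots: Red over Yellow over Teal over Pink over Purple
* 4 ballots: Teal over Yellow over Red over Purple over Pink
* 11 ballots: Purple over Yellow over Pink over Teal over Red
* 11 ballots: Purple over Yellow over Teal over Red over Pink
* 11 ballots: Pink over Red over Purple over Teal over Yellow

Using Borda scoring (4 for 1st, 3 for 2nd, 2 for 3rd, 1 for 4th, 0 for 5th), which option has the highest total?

Yellow

Yellow: 7×3 + 7×3 + 7×3 + 4×3 + 11×3 + 11×3 + 11×0 = 141
Pink: 7×4 + 7×1 + 7×1 + 4×0 + 11×2 + 11×0 + 11×4 = 108
Teal: 7×2 + 7×0 + 7×2 + 4×4 + 11×1 + 11×2 + 11×1 = 88
Red: 7×0 + 7×4 + 7×4 + 4×2 + 11×0 + 11×1 + 11×3 = 108
Purple: 7×1 + 7×2 + 7×0 + 4×1 + 11×4 + 11×4 + 11×2 = 135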